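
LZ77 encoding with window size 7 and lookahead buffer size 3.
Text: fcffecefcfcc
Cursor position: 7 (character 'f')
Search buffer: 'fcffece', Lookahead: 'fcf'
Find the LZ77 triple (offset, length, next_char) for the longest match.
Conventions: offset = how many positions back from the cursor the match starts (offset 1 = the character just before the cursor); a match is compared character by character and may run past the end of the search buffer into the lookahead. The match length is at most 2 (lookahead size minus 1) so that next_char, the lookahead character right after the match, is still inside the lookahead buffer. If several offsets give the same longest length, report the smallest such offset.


Try each offset into the search buffer:
  offset=1 (pos 6, char 'e'): match length 0
  offset=2 (pos 5, char 'c'): match length 0
  offset=3 (pos 4, char 'e'): match length 0
  offset=4 (pos 3, char 'f'): match length 1
  offset=5 (pos 2, char 'f'): match length 1
  offset=6 (pos 1, char 'c'): match length 0
  offset=7 (pos 0, char 'f'): match length 2
Longest match has length 2 at offset 7.
next_char = character at position 7 + 2 = 9 -> 'f'

Best match: offset=7, length=2 (matching 'fc' starting at position 0)
LZ77 triple: (7, 2, 'f')


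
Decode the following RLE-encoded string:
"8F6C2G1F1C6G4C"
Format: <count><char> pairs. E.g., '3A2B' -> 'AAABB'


Expanding each <count><char> pair:
  8F -> 'FFFFFFFF'
  6C -> 'CCCCCC'
  2G -> 'GG'
  1F -> 'F'
  1C -> 'C'
  6G -> 'GGGGGG'
  4C -> 'CCCC'

Decoded = FFFFFFFFCCCCCCGGFCGGGGGGCCCC


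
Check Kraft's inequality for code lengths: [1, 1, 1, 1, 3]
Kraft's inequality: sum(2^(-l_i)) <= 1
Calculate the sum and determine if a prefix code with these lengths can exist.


Sum = 2^(-1) + 2^(-1) + 2^(-1) + 2^(-1) + 2^(-3)
    = 0.5 + 0.5 + 0.5 + 0.5 + 0.125
    = 17/8 = 2.125
Since 2.125 > 1, Kraft's inequality is NOT satisfied.
A prefix code with these lengths CANNOT exist.

Kraft sum = 2.125. Not satisfied.


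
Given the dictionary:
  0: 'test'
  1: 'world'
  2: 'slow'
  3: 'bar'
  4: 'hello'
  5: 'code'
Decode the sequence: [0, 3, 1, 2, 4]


Look up each index in the dictionary:
  0 -> 'test'
  3 -> 'bar'
  1 -> 'world'
  2 -> 'slow'
  4 -> 'hello'

Decoded: "test bar world slow hello"


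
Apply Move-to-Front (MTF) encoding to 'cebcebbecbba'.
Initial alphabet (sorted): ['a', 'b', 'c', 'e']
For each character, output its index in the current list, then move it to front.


MTF encoding:
'c': index 2 in ['a', 'b', 'c', 'e'] -> ['c', 'a', 'b', 'e']
'e': index 3 in ['c', 'a', 'b', 'e'] -> ['e', 'c', 'a', 'b']
'b': index 3 in ['e', 'c', 'a', 'b'] -> ['b', 'e', 'c', 'a']
'c': index 2 in ['b', 'e', 'c', 'a'] -> ['c', 'b', 'e', 'a']
'e': index 2 in ['c', 'b', 'e', 'a'] -> ['e', 'c', 'b', 'a']
'b': index 2 in ['e', 'c', 'b', 'a'] -> ['b', 'e', 'c', 'a']
'b': index 0 in ['b', 'e', 'c', 'a'] -> ['b', 'e', 'c', 'a']
'e': index 1 in ['b', 'e', 'c', 'a'] -> ['e', 'b', 'c', 'a']
'c': index 2 in ['e', 'b', 'c', 'a'] -> ['c', 'e', 'b', 'a']
'b': index 2 in ['c', 'e', 'b', 'a'] -> ['b', 'c', 'e', 'a']
'b': index 0 in ['b', 'c', 'e', 'a'] -> ['b', 'c', 'e', 'a']
'a': index 3 in ['b', 'c', 'e', 'a'] -> ['a', 'b', 'c', 'e']


Output: [2, 3, 3, 2, 2, 2, 0, 1, 2, 2, 0, 3]


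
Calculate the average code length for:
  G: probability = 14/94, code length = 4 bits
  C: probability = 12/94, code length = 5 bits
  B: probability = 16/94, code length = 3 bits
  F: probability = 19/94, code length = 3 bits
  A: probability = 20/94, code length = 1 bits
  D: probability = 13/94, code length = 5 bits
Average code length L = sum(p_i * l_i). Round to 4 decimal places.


Weighted contributions p_i * l_i:
  G: (14/94) * 4 = 56/94
  C: (12/94) * 5 = 60/94
  B: (16/94) * 3 = 48/94
  F: (19/94) * 3 = 57/94
  A: (20/94) * 1 = 20/94
  D: (13/94) * 5 = 65/94
Sum = (56 + 60 + 48 + 57 + 20 + 65)/94 = 306/94

L = 306/94 = 3.2553 bits/symbol


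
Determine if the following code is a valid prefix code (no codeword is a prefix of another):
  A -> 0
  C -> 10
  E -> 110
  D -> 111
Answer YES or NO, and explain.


Checking each pair (does one codeword prefix another?):
  A='0' vs C='10': no prefix
  A='0' vs E='110': no prefix
  A='0' vs D='111': no prefix
  C='10' vs A='0': no prefix
  C='10' vs E='110': no prefix
  C='10' vs D='111': no prefix
  E='110' vs A='0': no prefix
  E='110' vs C='10': no prefix
  E='110' vs D='111': no prefix
  D='111' vs A='0': no prefix
  D='111' vs C='10': no prefix
  D='111' vs E='110': no prefix
No violation found over all pairs.

YES -- this is a valid prefix code. No codeword is a prefix of any other codeword.


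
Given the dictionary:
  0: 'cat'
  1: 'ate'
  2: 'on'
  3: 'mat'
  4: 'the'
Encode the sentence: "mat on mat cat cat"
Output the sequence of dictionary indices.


Look up each word in the dictionary:
  'mat' -> 3
  'on' -> 2
  'mat' -> 3
  'cat' -> 0
  'cat' -> 0

Encoded: [3, 2, 3, 0, 0]


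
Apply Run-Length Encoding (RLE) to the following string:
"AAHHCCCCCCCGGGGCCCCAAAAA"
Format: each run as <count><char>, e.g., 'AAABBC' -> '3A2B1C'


Scanning runs left to right:
  i=0: run of 'A' x 2 -> '2A'
  i=2: run of 'H' x 2 -> '2H'
  i=4: run of 'C' x 7 -> '7C'
  i=11: run of 'G' x 4 -> '4G'
  i=15: run of 'C' x 4 -> '4C'
  i=19: run of 'A' x 5 -> '5A'

RLE = 2A2H7C4G4C5A


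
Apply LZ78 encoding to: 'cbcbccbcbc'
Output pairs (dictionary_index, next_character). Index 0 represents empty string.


LZ78 encoding steps:
Dictionary: {0: ''}
Step 1: w='' (idx 0), next='c' -> output (0, 'c'), add 'c' as idx 1
Step 2: w='' (idx 0), next='b' -> output (0, 'b'), add 'b' as idx 2
Step 3: w='c' (idx 1), next='b' -> output (1, 'b'), add 'cb' as idx 3
Step 4: w='c' (idx 1), next='c' -> output (1, 'c'), add 'cc' as idx 4
Step 5: w='b' (idx 2), next='c' -> output (2, 'c'), add 'bc' as idx 5
Step 6: w='bc' (idx 5), end of input -> output (5, '')


Encoded: [(0, 'c'), (0, 'b'), (1, 'b'), (1, 'c'), (2, 'c'), (5, '')]


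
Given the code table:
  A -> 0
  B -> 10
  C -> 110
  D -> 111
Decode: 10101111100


Decoding:
10 -> B
10 -> B
111 -> D
110 -> C
0 -> A


Result: BBDCA


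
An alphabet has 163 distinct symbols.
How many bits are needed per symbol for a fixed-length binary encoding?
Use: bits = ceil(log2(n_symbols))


log2(163) = 7.3487
Bracket: 2^7 = 128 < 163 <= 2^8 = 256
So ceil(log2(163)) = 8

bits = ceil(log2(163)) = ceil(7.3487) = 8 bits


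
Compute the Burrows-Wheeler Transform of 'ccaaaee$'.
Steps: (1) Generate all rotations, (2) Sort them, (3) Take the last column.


Rotations (sorted):
  0: $ccaaaee -> last char: e
  1: aaaee$cc -> last char: c
  2: aaee$cca -> last char: a
  3: aee$ccaa -> last char: a
  4: caaaee$c -> last char: c
  5: ccaaaee$ -> last char: $
  6: e$ccaaae -> last char: e
  7: ee$ccaaa -> last char: a


BWT = ecaac$ea


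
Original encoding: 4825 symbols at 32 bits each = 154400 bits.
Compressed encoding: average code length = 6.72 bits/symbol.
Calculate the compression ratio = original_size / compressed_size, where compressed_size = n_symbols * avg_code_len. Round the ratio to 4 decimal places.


original_size = n_symbols * orig_bits = 4825 * 32 = 154400 bits
compressed_size = n_symbols * avg_code_len = 4825 * 6.72 = 32424.0 bits
ratio = original_size / compressed_size = 154400 / 32424.0 = 4.7619

Compression ratio = 4.7619


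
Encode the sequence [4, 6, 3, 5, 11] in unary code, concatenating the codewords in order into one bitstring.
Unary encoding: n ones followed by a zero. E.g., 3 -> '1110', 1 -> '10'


Encode each number as n ones followed by a terminating 0:
  4 -> 11110 (5 bits)
  6 -> 1111110 (7 bits)
  3 -> 1110 (4 bits)
  5 -> 111110 (6 bits)
  11 -> 111111111110 (12 bits)
Total length = 5 + 7 + 4 + 6 + 12 = 34 bits.

Unary([4, 6, 3, 5, 11]) = 1111011111101110111110111111111110 (34 bits)


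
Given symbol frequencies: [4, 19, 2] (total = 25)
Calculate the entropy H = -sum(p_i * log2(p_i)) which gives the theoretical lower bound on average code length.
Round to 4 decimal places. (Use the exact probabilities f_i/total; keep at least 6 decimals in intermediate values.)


Per-symbol terms -p_i * log2(p_i) with p_i = f_i/25:
  p = 4/25 = 0.160000: log2(p) = -2.643856, -p*log2(p) = 0.423017
  p = 19/25 = 0.760000: log2(p) = -0.395929, -p*log2(p) = 0.300906
  p = 2/25 = 0.080000: log2(p) = -3.643856, -p*log2(p) = 0.291508
H = 0.423017 + 0.300906 + 0.291508 = 1.015431

H = 1.0154 bits/symbol


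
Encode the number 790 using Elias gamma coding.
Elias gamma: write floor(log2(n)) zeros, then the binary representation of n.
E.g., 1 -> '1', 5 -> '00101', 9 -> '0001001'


num_bits = floor(log2(790)) + 1 = 10
leading_zeros = num_bits - 1 = 9
binary(790) = 1100010110

Elias gamma(790) = '000000000' + '1100010110' = 0000000001100010110 (19 bits)


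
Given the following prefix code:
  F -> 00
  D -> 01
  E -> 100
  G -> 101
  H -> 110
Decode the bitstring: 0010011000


Decoding step by step:
Bits 00 -> F
Bits 100 -> E
Bits 110 -> H
Bits 00 -> F


Decoded message: FEHF


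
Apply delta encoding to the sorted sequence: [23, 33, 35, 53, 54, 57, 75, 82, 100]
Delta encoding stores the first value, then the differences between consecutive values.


First value: 23
Deltas:
  33 - 23 = 10
  35 - 33 = 2
  53 - 35 = 18
  54 - 53 = 1
  57 - 54 = 3
  75 - 57 = 18
  82 - 75 = 7
  100 - 82 = 18


Delta encoded: [23, 10, 2, 18, 1, 3, 18, 7, 18]


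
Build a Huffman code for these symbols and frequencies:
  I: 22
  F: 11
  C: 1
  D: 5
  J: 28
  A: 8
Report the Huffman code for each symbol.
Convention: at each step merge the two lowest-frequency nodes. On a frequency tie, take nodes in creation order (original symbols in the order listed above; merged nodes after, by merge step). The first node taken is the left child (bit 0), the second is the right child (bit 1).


Huffman tree construction:
Step 1: Merge C(1) + D(5) = 6
Step 2: Merge (C+D)(6) + A(8) = 14
Step 3: Merge F(11) + ((C+D)+A)(14) = 25
Step 4: Merge I(22) + (F+((C+D)+A))(25) = 47
Step 5: Merge J(28) + (I+(F+((C+D)+A)))(47) = 75
Read each symbol's code off the tree from the root (left child = 0, right child = 1).

Codes:
  I: 10 (length 2)
  F: 110 (length 3)
  C: 11100 (length 5)
  D: 11101 (length 5)
  J: 0 (length 1)
  A: 1111 (length 4)
Average code length: 167/75 = 2.2267 bits/symbol


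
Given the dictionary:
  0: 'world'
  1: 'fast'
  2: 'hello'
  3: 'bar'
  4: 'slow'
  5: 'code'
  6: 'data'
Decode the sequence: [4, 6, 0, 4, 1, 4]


Look up each index in the dictionary:
  4 -> 'slow'
  6 -> 'data'
  0 -> 'world'
  4 -> 'slow'
  1 -> 'fast'
  4 -> 'slow'

Decoded: "slow data world slow fast slow"


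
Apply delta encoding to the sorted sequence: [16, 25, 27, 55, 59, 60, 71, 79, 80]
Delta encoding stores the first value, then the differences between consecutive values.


First value: 16
Deltas:
  25 - 16 = 9
  27 - 25 = 2
  55 - 27 = 28
  59 - 55 = 4
  60 - 59 = 1
  71 - 60 = 11
  79 - 71 = 8
  80 - 79 = 1


Delta encoded: [16, 9, 2, 28, 4, 1, 11, 8, 1]


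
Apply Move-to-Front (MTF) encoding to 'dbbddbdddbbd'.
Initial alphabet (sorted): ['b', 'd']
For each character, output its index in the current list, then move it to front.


MTF encoding:
'd': index 1 in ['b', 'd'] -> ['d', 'b']
'b': index 1 in ['d', 'b'] -> ['b', 'd']
'b': index 0 in ['b', 'd'] -> ['b', 'd']
'd': index 1 in ['b', 'd'] -> ['d', 'b']
'd': index 0 in ['d', 'b'] -> ['d', 'b']
'b': index 1 in ['d', 'b'] -> ['b', 'd']
'd': index 1 in ['b', 'd'] -> ['d', 'b']
'd': index 0 in ['d', 'b'] -> ['d', 'b']
'd': index 0 in ['d', 'b'] -> ['d', 'b']
'b': index 1 in ['d', 'b'] -> ['b', 'd']
'b': index 0 in ['b', 'd'] -> ['b', 'd']
'd': index 1 in ['b', 'd'] -> ['d', 'b']


Output: [1, 1, 0, 1, 0, 1, 1, 0, 0, 1, 0, 1]


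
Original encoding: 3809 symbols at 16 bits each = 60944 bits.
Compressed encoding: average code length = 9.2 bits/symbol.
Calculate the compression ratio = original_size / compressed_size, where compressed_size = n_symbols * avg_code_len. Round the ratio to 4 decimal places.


original_size = n_symbols * orig_bits = 3809 * 16 = 60944 bits
compressed_size = n_symbols * avg_code_len = 3809 * 9.2 = 35042.8 bits
ratio = original_size / compressed_size = 60944 / 35042.8 = 1.7391

Compression ratio = 1.7391


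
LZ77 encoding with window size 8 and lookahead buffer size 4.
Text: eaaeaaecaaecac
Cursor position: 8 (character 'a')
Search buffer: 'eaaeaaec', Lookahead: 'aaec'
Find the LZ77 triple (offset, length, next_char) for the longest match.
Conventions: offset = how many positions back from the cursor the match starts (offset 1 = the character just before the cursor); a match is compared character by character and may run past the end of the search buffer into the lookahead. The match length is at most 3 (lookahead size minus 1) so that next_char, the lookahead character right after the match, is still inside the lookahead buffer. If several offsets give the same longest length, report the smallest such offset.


Try each offset into the search buffer:
  offset=1 (pos 7, char 'c'): match length 0
  offset=2 (pos 6, char 'e'): match length 0
  offset=3 (pos 5, char 'a'): match length 1
  offset=4 (pos 4, char 'a'): match length 3
  offset=5 (pos 3, char 'e'): match length 0
  offset=6 (pos 2, char 'a'): match length 1
  offset=7 (pos 1, char 'a'): match length 3
  offset=8 (pos 0, char 'e'): match length 0
Longest match has length 3, found at offsets 4, 7; take the smallest, offset 4.
next_char = character at position 8 + 3 = 11 -> 'c'

Best match: offset=4, length=3 (matching 'aae' starting at position 4)
LZ77 triple: (4, 3, 'c')


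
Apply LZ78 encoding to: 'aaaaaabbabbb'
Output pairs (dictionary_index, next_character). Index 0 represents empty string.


LZ78 encoding steps:
Dictionary: {0: ''}
Step 1: w='' (idx 0), next='a' -> output (0, 'a'), add 'a' as idx 1
Step 2: w='a' (idx 1), next='a' -> output (1, 'a'), add 'aa' as idx 2
Step 3: w='aa' (idx 2), next='a' -> output (2, 'a'), add 'aaa' as idx 3
Step 4: w='' (idx 0), next='b' -> output (0, 'b'), add 'b' as idx 4
Step 5: w='b' (idx 4), next='a' -> output (4, 'a'), add 'ba' as idx 5
Step 6: w='b' (idx 4), next='b' -> output (4, 'b'), add 'bb' as idx 6
Step 7: w='b' (idx 4), end of input -> output (4, '')


Encoded: [(0, 'a'), (1, 'a'), (2, 'a'), (0, 'b'), (4, 'a'), (4, 'b'), (4, '')]


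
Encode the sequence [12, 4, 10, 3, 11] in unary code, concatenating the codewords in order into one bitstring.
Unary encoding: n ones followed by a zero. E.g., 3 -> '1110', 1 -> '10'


Encode each number as n ones followed by a terminating 0:
  12 -> 1111111111110 (13 bits)
  4 -> 11110 (5 bits)
  10 -> 11111111110 (11 bits)
  3 -> 1110 (4 bits)
  11 -> 111111111110 (12 bits)
Total length = 13 + 5 + 11 + 4 + 12 = 45 bits.

Unary([12, 4, 10, 3, 11]) = 111111111111011110111111111101110111111111110 (45 bits)


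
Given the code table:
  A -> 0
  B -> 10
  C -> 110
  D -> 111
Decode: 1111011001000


Decoding:
111 -> D
10 -> B
110 -> C
0 -> A
10 -> B
0 -> A
0 -> A


Result: DBCABAA


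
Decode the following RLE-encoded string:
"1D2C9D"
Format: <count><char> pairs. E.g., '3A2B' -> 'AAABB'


Expanding each <count><char> pair:
  1D -> 'D'
  2C -> 'CC'
  9D -> 'DDDDDDDDD'

Decoded = DCCDDDDDDDDD


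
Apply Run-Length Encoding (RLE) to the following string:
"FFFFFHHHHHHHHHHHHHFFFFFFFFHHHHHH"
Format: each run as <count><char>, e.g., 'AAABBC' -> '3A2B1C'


Scanning runs left to right:
  i=0: run of 'F' x 5 -> '5F'
  i=5: run of 'H' x 13 -> '13H'
  i=18: run of 'F' x 8 -> '8F'
  i=26: run of 'H' x 6 -> '6H'

RLE = 5F13H8F6H


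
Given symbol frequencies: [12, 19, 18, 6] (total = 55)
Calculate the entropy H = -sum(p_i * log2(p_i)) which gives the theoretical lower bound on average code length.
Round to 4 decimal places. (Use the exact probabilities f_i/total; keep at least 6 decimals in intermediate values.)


Per-symbol terms -p_i * log2(p_i) with p_i = f_i/55:
  p = 12/55 = 0.218182: log2(p) = -2.196397, -p*log2(p) = 0.479214
  p = 19/55 = 0.345455: log2(p) = -1.533432, -p*log2(p) = 0.529731
  p = 18/55 = 0.327273: log2(p) = -1.611435, -p*log2(p) = 0.527379
  p = 6/55 = 0.109091: log2(p) = -3.196397, -p*log2(p) = 0.348698
H = 0.479214 + 0.529731 + 0.527379 + 0.348698 = 1.885022

H = 1.885 bits/symbol


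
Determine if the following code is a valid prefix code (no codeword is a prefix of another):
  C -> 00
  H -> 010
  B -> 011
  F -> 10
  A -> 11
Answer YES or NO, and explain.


Checking each pair (does one codeword prefix another?):
  C='00' vs H='010': no prefix
  C='00' vs B='011': no prefix
  C='00' vs F='10': no prefix
  C='00' vs A='11': no prefix
  H='010' vs C='00': no prefix
  H='010' vs B='011': no prefix
  H='010' vs F='10': no prefix
  H='010' vs A='11': no prefix
  B='011' vs C='00': no prefix
  B='011' vs H='010': no prefix
  B='011' vs F='10': no prefix
  B='011' vs A='11': no prefix
  F='10' vs C='00': no prefix
  F='10' vs H='010': no prefix
  F='10' vs B='011': no prefix
  F='10' vs A='11': no prefix
  A='11' vs C='00': no prefix
  A='11' vs H='010': no prefix
  A='11' vs B='011': no prefix
  A='11' vs F='10': no prefix
No violation found over all pairs.

YES -- this is a valid prefix code. No codeword is a prefix of any other codeword.


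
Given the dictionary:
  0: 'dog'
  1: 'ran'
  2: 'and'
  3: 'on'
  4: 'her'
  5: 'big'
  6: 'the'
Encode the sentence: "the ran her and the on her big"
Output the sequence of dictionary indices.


Look up each word in the dictionary:
  'the' -> 6
  'ran' -> 1
  'her' -> 4
  'and' -> 2
  'the' -> 6
  'on' -> 3
  'her' -> 4
  'big' -> 5

Encoded: [6, 1, 4, 2, 6, 3, 4, 5]


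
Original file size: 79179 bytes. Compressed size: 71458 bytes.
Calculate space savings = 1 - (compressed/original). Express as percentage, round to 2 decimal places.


ratio = compressed/original = 71458/79179 = 0.902487
savings = 1 - ratio = 1 - 0.902487 = 0.097513
as a percentage: 0.097513 * 100 = 9.75%

Space savings = 1 - 71458/79179 = 9.75%


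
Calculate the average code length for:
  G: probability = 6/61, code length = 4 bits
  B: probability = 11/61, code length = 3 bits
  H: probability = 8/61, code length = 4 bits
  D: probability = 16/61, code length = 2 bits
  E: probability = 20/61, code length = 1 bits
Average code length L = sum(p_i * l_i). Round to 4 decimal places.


Weighted contributions p_i * l_i:
  G: (6/61) * 4 = 24/61
  B: (11/61) * 3 = 33/61
  H: (8/61) * 4 = 32/61
  D: (16/61) * 2 = 32/61
  E: (20/61) * 1 = 20/61
Sum = (24 + 33 + 32 + 32 + 20)/61 = 141/61

L = 141/61 = 2.3115 bits/symbol


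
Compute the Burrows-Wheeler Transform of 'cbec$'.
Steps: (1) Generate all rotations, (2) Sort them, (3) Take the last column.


Rotations (sorted):
  0: $cbec -> last char: c
  1: bec$c -> last char: c
  2: c$cbe -> last char: e
  3: cbec$ -> last char: $
  4: ec$cb -> last char: b


BWT = cce$b


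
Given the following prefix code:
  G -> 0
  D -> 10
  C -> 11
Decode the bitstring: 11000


Decoding step by step:
Bits 11 -> C
Bits 0 -> G
Bits 0 -> G
Bits 0 -> G


Decoded message: CGGG


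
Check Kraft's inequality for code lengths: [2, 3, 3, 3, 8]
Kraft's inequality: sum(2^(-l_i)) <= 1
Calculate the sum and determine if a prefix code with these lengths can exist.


Sum = 2^(-2) + 2^(-3) + 2^(-3) + 2^(-3) + 2^(-8)
    = 0.25 + 0.125 + 0.125 + 0.125 + 0.00390625
    = 161/256 = 0.62890625
Since 0.62890625 <= 1, Kraft's inequality IS satisfied.
A prefix code with these lengths CAN exist.

Kraft sum = 0.62890625. Satisfied.


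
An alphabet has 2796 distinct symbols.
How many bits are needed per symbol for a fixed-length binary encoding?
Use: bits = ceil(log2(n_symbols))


log2(2796) = 11.4491
Bracket: 2^11 = 2048 < 2796 <= 2^12 = 4096
So ceil(log2(2796)) = 12

bits = ceil(log2(2796)) = ceil(11.4491) = 12 bits


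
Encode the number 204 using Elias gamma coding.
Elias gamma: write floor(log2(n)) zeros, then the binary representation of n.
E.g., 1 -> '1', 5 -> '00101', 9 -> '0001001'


num_bits = floor(log2(204)) + 1 = 8
leading_zeros = num_bits - 1 = 7
binary(204) = 11001100

Elias gamma(204) = '0000000' + '11001100' = 000000011001100 (15 bits)


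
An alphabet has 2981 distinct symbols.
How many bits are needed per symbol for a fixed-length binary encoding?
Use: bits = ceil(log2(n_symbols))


log2(2981) = 11.5416
Bracket: 2^11 = 2048 < 2981 <= 2^12 = 4096
So ceil(log2(2981)) = 12

bits = ceil(log2(2981)) = ceil(11.5416) = 12 bits


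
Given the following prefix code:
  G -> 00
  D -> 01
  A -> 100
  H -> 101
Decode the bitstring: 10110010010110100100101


Decoding step by step:
Bits 101 -> H
Bits 100 -> A
Bits 100 -> A
Bits 101 -> H
Bits 101 -> H
Bits 00 -> G
Bits 100 -> A
Bits 101 -> H


Decoded message: HAAHHGAH


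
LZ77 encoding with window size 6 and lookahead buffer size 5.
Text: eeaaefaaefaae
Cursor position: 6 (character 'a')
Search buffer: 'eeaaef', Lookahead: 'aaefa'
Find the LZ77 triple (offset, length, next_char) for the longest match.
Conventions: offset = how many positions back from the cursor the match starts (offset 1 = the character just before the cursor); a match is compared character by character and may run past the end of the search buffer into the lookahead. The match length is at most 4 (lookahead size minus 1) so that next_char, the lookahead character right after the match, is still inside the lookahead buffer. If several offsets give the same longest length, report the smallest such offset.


Try each offset into the search buffer:
  offset=1 (pos 5, char 'f'): match length 0
  offset=2 (pos 4, char 'e'): match length 0
  offset=3 (pos 3, char 'a'): match length 1
  offset=4 (pos 2, char 'a'): match length 4
  offset=5 (pos 1, char 'e'): match length 0
  offset=6 (pos 0, char 'e'): match length 0
Longest match has length 4 at offset 4.
next_char = character at position 6 + 4 = 10 -> 'a'

Best match: offset=4, length=4 (matching 'aaef' starting at position 2)
LZ77 triple: (4, 4, 'a')


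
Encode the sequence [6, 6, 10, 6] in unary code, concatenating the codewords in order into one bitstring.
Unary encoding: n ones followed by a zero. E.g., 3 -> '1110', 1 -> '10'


Encode each number as n ones followed by a terminating 0:
  6 -> 1111110 (7 bits)
  6 -> 1111110 (7 bits)
  10 -> 11111111110 (11 bits)
  6 -> 1111110 (7 bits)
Total length = 7 + 7 + 11 + 7 = 32 bits.

Unary([6, 6, 10, 6]) = 11111101111110111111111101111110 (32 bits)


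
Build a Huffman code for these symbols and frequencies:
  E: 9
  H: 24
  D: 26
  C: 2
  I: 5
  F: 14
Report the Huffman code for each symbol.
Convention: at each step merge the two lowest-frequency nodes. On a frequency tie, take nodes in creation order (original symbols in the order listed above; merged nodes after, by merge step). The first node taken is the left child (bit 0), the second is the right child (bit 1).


Huffman tree construction:
Step 1: Merge C(2) + I(5) = 7
Step 2: Merge (C+I)(7) + E(9) = 16
Step 3: Merge F(14) + ((C+I)+E)(16) = 30
Step 4: Merge H(24) + D(26) = 50
Step 5: Merge (F+((C+I)+E))(30) + (H+D)(50) = 80
Read each symbol's code off the tree from the root (left child = 0, right child = 1).

Codes:
  E: 011 (length 3)
  H: 10 (length 2)
  D: 11 (length 2)
  C: 0100 (length 4)
  I: 0101 (length 4)
  F: 00 (length 2)
Average code length: 183/80 = 2.2875 bits/symbol


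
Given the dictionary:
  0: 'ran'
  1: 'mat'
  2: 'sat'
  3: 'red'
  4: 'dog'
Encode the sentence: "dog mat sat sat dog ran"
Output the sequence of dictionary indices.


Look up each word in the dictionary:
  'dog' -> 4
  'mat' -> 1
  'sat' -> 2
  'sat' -> 2
  'dog' -> 4
  'ran' -> 0

Encoded: [4, 1, 2, 2, 4, 0]


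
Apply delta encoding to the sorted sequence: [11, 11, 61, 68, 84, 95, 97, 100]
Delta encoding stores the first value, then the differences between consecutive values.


First value: 11
Deltas:
  11 - 11 = 0
  61 - 11 = 50
  68 - 61 = 7
  84 - 68 = 16
  95 - 84 = 11
  97 - 95 = 2
  100 - 97 = 3


Delta encoded: [11, 0, 50, 7, 16, 11, 2, 3]


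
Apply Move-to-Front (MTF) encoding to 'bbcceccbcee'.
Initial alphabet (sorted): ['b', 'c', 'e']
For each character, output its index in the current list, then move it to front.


MTF encoding:
'b': index 0 in ['b', 'c', 'e'] -> ['b', 'c', 'e']
'b': index 0 in ['b', 'c', 'e'] -> ['b', 'c', 'e']
'c': index 1 in ['b', 'c', 'e'] -> ['c', 'b', 'e']
'c': index 0 in ['c', 'b', 'e'] -> ['c', 'b', 'e']
'e': index 2 in ['c', 'b', 'e'] -> ['e', 'c', 'b']
'c': index 1 in ['e', 'c', 'b'] -> ['c', 'e', 'b']
'c': index 0 in ['c', 'e', 'b'] -> ['c', 'e', 'b']
'b': index 2 in ['c', 'e', 'b'] -> ['b', 'c', 'e']
'c': index 1 in ['b', 'c', 'e'] -> ['c', 'b', 'e']
'e': index 2 in ['c', 'b', 'e'] -> ['e', 'c', 'b']
'e': index 0 in ['e', 'c', 'b'] -> ['e', 'c', 'b']


Output: [0, 0, 1, 0, 2, 1, 0, 2, 1, 2, 0]


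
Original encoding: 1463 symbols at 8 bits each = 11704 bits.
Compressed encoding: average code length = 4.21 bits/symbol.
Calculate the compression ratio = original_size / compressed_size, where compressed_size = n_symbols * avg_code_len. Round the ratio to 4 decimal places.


original_size = n_symbols * orig_bits = 1463 * 8 = 11704 bits
compressed_size = n_symbols * avg_code_len = 1463 * 4.21 = 6159.23 bits
ratio = original_size / compressed_size = 11704 / 6159.23 = 1.9002

Compression ratio = 1.9002


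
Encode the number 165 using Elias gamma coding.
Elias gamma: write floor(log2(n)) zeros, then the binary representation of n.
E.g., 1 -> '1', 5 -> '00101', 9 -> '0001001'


num_bits = floor(log2(165)) + 1 = 8
leading_zeros = num_bits - 1 = 7
binary(165) = 10100101

Elias gamma(165) = '0000000' + '10100101' = 000000010100101 (15 bits)


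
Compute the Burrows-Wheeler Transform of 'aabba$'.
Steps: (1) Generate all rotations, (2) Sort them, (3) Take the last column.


Rotations (sorted):
  0: $aabba -> last char: a
  1: a$aabb -> last char: b
  2: aabba$ -> last char: $
  3: abba$a -> last char: a
  4: ba$aab -> last char: b
  5: bba$aa -> last char: a


BWT = ab$aba


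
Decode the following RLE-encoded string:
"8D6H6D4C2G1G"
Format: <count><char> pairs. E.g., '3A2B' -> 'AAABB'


Expanding each <count><char> pair:
  8D -> 'DDDDDDDD'
  6H -> 'HHHHHH'
  6D -> 'DDDDDD'
  4C -> 'CCCC'
  2G -> 'GG'
  1G -> 'G'

Decoded = DDDDDDDDHHHHHHDDDDDDCCCCGGG


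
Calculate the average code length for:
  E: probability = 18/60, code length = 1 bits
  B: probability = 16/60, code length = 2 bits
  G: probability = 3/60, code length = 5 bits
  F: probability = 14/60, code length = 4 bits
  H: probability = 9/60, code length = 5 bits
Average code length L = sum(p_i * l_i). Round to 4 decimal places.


Weighted contributions p_i * l_i:
  E: (18/60) * 1 = 18/60
  B: (16/60) * 2 = 32/60
  G: (3/60) * 5 = 15/60
  F: (14/60) * 4 = 56/60
  H: (9/60) * 5 = 45/60
Sum = (18 + 32 + 15 + 56 + 45)/60 = 166/60

L = 166/60 = 2.7667 bits/symbol


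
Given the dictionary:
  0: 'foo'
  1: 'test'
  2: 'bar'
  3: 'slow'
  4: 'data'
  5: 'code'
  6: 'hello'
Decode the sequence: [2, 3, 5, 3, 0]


Look up each index in the dictionary:
  2 -> 'bar'
  3 -> 'slow'
  5 -> 'code'
  3 -> 'slow'
  0 -> 'foo'

Decoded: "bar slow code slow foo"


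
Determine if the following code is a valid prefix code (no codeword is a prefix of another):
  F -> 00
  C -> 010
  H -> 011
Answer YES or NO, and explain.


Checking each pair (does one codeword prefix another?):
  F='00' vs C='010': no prefix
  F='00' vs H='011': no prefix
  C='010' vs F='00': no prefix
  C='010' vs H='011': no prefix
  H='011' vs F='00': no prefix
  H='011' vs C='010': no prefix
No violation found over all pairs.

YES -- this is a valid prefix code. No codeword is a prefix of any other codeword.


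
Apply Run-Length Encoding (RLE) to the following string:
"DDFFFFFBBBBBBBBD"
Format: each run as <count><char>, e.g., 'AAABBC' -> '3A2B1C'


Scanning runs left to right:
  i=0: run of 'D' x 2 -> '2D'
  i=2: run of 'F' x 5 -> '5F'
  i=7: run of 'B' x 8 -> '8B'
  i=15: run of 'D' x 1 -> '1D'

RLE = 2D5F8B1D


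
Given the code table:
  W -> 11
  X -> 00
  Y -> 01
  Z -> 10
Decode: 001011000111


Decoding:
00 -> X
10 -> Z
11 -> W
00 -> X
01 -> Y
11 -> W


Result: XZWXYW


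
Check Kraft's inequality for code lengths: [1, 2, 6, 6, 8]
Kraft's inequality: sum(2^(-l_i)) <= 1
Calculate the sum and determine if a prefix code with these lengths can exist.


Sum = 2^(-1) + 2^(-2) + 2^(-6) + 2^(-6) + 2^(-8)
    = 0.5 + 0.25 + 0.015625 + 0.015625 + 0.00390625
    = 201/256 = 0.78515625
Since 0.78515625 <= 1, Kraft's inequality IS satisfied.
A prefix code with these lengths CAN exist.

Kraft sum = 0.78515625. Satisfied.


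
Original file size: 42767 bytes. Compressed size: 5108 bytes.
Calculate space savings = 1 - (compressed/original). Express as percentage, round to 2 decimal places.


ratio = compressed/original = 5108/42767 = 0.119438
savings = 1 - ratio = 1 - 0.119438 = 0.880562
as a percentage: 0.880562 * 100 = 88.06%

Space savings = 1 - 5108/42767 = 88.06%


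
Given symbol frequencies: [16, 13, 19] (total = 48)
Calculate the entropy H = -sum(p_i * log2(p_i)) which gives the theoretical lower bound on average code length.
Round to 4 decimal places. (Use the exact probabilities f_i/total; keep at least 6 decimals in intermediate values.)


Per-symbol terms -p_i * log2(p_i) with p_i = f_i/48:
  p = 16/48 = 0.333333: log2(p) = -1.584963, -p*log2(p) = 0.528321
  p = 13/48 = 0.270833: log2(p) = -1.884523, -p*log2(p) = 0.510392
  p = 19/48 = 0.395833: log2(p) = -1.337035, -p*log2(p) = 0.529243
H = 0.528321 + 0.510392 + 0.529243 = 1.567956

H = 1.568 bits/symbol


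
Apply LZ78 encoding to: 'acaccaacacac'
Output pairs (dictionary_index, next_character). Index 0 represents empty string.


LZ78 encoding steps:
Dictionary: {0: ''}
Step 1: w='' (idx 0), next='a' -> output (0, 'a'), add 'a' as idx 1
Step 2: w='' (idx 0), next='c' -> output (0, 'c'), add 'c' as idx 2
Step 3: w='a' (idx 1), next='c' -> output (1, 'c'), add 'ac' as idx 3
Step 4: w='c' (idx 2), next='a' -> output (2, 'a'), add 'ca' as idx 4
Step 5: w='ac' (idx 3), next='a' -> output (3, 'a'), add 'aca' as idx 5
Step 6: w='ca' (idx 4), next='c' -> output (4, 'c'), add 'cac' as idx 6


Encoded: [(0, 'a'), (0, 'c'), (1, 'c'), (2, 'a'), (3, 'a'), (4, 'c')]


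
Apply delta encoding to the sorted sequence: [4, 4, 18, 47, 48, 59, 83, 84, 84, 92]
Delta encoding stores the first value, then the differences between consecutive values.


First value: 4
Deltas:
  4 - 4 = 0
  18 - 4 = 14
  47 - 18 = 29
  48 - 47 = 1
  59 - 48 = 11
  83 - 59 = 24
  84 - 83 = 1
  84 - 84 = 0
  92 - 84 = 8


Delta encoded: [4, 0, 14, 29, 1, 11, 24, 1, 0, 8]


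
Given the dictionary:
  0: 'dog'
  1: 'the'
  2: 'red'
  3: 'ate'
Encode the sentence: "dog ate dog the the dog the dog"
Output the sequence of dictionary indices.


Look up each word in the dictionary:
  'dog' -> 0
  'ate' -> 3
  'dog' -> 0
  'the' -> 1
  'the' -> 1
  'dog' -> 0
  'the' -> 1
  'dog' -> 0

Encoded: [0, 3, 0, 1, 1, 0, 1, 0]


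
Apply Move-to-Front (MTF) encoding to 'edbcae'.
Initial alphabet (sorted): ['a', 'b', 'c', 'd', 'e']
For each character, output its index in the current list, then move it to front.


MTF encoding:
'e': index 4 in ['a', 'b', 'c', 'd', 'e'] -> ['e', 'a', 'b', 'c', 'd']
'd': index 4 in ['e', 'a', 'b', 'c', 'd'] -> ['d', 'e', 'a', 'b', 'c']
'b': index 3 in ['d', 'e', 'a', 'b', 'c'] -> ['b', 'd', 'e', 'a', 'c']
'c': index 4 in ['b', 'd', 'e', 'a', 'c'] -> ['c', 'b', 'd', 'e', 'a']
'a': index 4 in ['c', 'b', 'd', 'e', 'a'] -> ['a', 'c', 'b', 'd', 'e']
'e': index 4 in ['a', 'c', 'b', 'd', 'e'] -> ['e', 'a', 'c', 'b', 'd']


Output: [4, 4, 3, 4, 4, 4]


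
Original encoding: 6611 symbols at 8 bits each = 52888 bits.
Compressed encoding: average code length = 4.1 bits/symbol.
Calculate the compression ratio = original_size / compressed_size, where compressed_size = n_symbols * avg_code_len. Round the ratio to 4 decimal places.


original_size = n_symbols * orig_bits = 6611 * 8 = 52888 bits
compressed_size = n_symbols * avg_code_len = 6611 * 4.1 = 27105.1 bits
ratio = original_size / compressed_size = 52888 / 27105.1 = 1.9512

Compression ratio = 1.9512


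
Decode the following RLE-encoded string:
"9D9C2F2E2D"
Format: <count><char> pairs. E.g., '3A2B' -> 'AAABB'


Expanding each <count><char> pair:
  9D -> 'DDDDDDDDD'
  9C -> 'CCCCCCCCC'
  2F -> 'FF'
  2E -> 'EE'
  2D -> 'DD'

Decoded = DDDDDDDDDCCCCCCCCCFFEEDD


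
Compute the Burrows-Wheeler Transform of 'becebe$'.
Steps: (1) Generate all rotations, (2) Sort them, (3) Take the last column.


Rotations (sorted):
  0: $becebe -> last char: e
  1: be$bece -> last char: e
  2: becebe$ -> last char: $
  3: cebe$be -> last char: e
  4: e$beceb -> last char: b
  5: ebe$bec -> last char: c
  6: ecebe$b -> last char: b


BWT = ee$ebcb


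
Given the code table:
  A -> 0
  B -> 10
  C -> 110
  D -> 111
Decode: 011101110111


Decoding:
0 -> A
111 -> D
0 -> A
111 -> D
0 -> A
111 -> D


Result: ADADAD


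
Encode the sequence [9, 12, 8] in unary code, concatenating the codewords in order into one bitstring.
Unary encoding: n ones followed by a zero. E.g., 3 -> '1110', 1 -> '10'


Encode each number as n ones followed by a terminating 0:
  9 -> 1111111110 (10 bits)
  12 -> 1111111111110 (13 bits)
  8 -> 111111110 (9 bits)
Total length = 10 + 13 + 9 = 32 bits.

Unary([9, 12, 8]) = 11111111101111111111110111111110 (32 bits)


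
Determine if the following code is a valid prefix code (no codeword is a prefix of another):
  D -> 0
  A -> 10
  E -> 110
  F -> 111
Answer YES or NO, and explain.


Checking each pair (does one codeword prefix another?):
  D='0' vs A='10': no prefix
  D='0' vs E='110': no prefix
  D='0' vs F='111': no prefix
  A='10' vs D='0': no prefix
  A='10' vs E='110': no prefix
  A='10' vs F='111': no prefix
  E='110' vs D='0': no prefix
  E='110' vs A='10': no prefix
  E='110' vs F='111': no prefix
  F='111' vs D='0': no prefix
  F='111' vs A='10': no prefix
  F='111' vs E='110': no prefix
No violation found over all pairs.

YES -- this is a valid prefix code. No codeword is a prefix of any other codeword.


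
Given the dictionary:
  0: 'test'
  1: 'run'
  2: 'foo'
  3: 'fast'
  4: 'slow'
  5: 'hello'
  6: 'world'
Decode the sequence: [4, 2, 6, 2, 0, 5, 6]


Look up each index in the dictionary:
  4 -> 'slow'
  2 -> 'foo'
  6 -> 'world'
  2 -> 'foo'
  0 -> 'test'
  5 -> 'hello'
  6 -> 'world'

Decoded: "slow foo world foo test hello world"


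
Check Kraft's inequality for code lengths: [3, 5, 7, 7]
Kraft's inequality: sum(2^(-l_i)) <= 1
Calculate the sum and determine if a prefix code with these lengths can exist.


Sum = 2^(-3) + 2^(-5) + 2^(-7) + 2^(-7)
    = 0.125 + 0.03125 + 0.0078125 + 0.0078125
    = 22/128 = 0.171875
Since 0.171875 <= 1, Kraft's inequality IS satisfied.
A prefix code with these lengths CAN exist.

Kraft sum = 0.171875. Satisfied.


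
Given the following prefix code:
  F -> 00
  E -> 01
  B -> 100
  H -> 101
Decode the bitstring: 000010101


Decoding step by step:
Bits 00 -> F
Bits 00 -> F
Bits 101 -> H
Bits 01 -> E


Decoded message: FFHE


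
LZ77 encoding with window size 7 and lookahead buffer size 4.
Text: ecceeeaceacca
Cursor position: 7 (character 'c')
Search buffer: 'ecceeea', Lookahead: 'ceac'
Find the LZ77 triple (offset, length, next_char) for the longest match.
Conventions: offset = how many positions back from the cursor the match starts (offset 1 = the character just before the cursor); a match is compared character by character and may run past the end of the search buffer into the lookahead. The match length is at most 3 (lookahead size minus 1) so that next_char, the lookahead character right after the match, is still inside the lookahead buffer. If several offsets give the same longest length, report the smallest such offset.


Try each offset into the search buffer:
  offset=1 (pos 6, char 'a'): match length 0
  offset=2 (pos 5, char 'e'): match length 0
  offset=3 (pos 4, char 'e'): match length 0
  offset=4 (pos 3, char 'e'): match length 0
  offset=5 (pos 2, char 'c'): match length 2
  offset=6 (pos 1, char 'c'): match length 1
  offset=7 (pos 0, char 'e'): match length 0
Longest match has length 2 at offset 5.
next_char = character at position 7 + 2 = 9 -> 'a'

Best match: offset=5, length=2 (matching 'ce' starting at position 2)
LZ77 triple: (5, 2, 'a')


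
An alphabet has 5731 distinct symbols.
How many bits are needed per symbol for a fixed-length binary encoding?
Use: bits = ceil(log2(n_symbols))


log2(5731) = 12.4846
Bracket: 2^12 = 4096 < 5731 <= 2^13 = 8192
So ceil(log2(5731)) = 13

bits = ceil(log2(5731)) = ceil(12.4846) = 13 bits


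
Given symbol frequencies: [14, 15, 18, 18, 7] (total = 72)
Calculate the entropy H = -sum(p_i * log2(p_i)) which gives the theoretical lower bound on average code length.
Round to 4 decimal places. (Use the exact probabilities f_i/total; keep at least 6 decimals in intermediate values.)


Per-symbol terms -p_i * log2(p_i) with p_i = f_i/72:
  p = 14/72 = 0.194444: log2(p) = -2.362570, -p*log2(p) = 0.459389
  p = 15/72 = 0.208333: log2(p) = -2.263034, -p*log2(p) = 0.471466
  p = 18/72 = 0.250000: log2(p) = -2.000000, -p*log2(p) = 0.500000
  p = 18/72 = 0.250000: log2(p) = -2.000000, -p*log2(p) = 0.500000
  p = 7/72 = 0.097222: log2(p) = -3.362570, -p*log2(p) = 0.326917
H = 0.459389 + 0.471466 + 0.500000 + 0.500000 + 0.326917 = 2.257772

H = 2.2578 bits/symbol


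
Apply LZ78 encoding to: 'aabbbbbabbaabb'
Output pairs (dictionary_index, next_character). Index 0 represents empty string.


LZ78 encoding steps:
Dictionary: {0: ''}
Step 1: w='' (idx 0), next='a' -> output (0, 'a'), add 'a' as idx 1
Step 2: w='a' (idx 1), next='b' -> output (1, 'b'), add 'ab' as idx 2
Step 3: w='' (idx 0), next='b' -> output (0, 'b'), add 'b' as idx 3
Step 4: w='b' (idx 3), next='b' -> output (3, 'b'), add 'bb' as idx 4
Step 5: w='b' (idx 3), next='a' -> output (3, 'a'), add 'ba' as idx 5
Step 6: w='bb' (idx 4), next='a' -> output (4, 'a'), add 'bba' as idx 6
Step 7: w='ab' (idx 2), next='b' -> output (2, 'b'), add 'abb' as idx 7


Encoded: [(0, 'a'), (1, 'b'), (0, 'b'), (3, 'b'), (3, 'a'), (4, 'a'), (2, 'b')]


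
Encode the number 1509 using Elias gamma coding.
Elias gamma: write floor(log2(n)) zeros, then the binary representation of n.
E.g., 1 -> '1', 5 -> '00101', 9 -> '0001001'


num_bits = floor(log2(1509)) + 1 = 11
leading_zeros = num_bits - 1 = 10
binary(1509) = 10111100101

Elias gamma(1509) = '0000000000' + '10111100101' = 000000000010111100101 (21 bits)


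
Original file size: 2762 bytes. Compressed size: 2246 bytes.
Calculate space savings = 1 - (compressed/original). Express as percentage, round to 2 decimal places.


ratio = compressed/original = 2246/2762 = 0.813179
savings = 1 - ratio = 1 - 0.813179 = 0.186821
as a percentage: 0.186821 * 100 = 18.68%

Space savings = 1 - 2246/2762 = 18.68%


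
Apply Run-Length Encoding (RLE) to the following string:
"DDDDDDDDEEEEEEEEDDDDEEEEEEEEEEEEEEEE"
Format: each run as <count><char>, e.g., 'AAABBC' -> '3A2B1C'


Scanning runs left to right:
  i=0: run of 'D' x 8 -> '8D'
  i=8: run of 'E' x 8 -> '8E'
  i=16: run of 'D' x 4 -> '4D'
  i=20: run of 'E' x 16 -> '16E'

RLE = 8D8E4D16E


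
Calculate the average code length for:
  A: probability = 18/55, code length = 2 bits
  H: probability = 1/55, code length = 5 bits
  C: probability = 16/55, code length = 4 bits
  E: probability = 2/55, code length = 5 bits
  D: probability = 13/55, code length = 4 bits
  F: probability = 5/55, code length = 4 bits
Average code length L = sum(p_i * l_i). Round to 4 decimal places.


Weighted contributions p_i * l_i:
  A: (18/55) * 2 = 36/55
  H: (1/55) * 5 = 5/55
  C: (16/55) * 4 = 64/55
  E: (2/55) * 5 = 10/55
  D: (13/55) * 4 = 52/55
  F: (5/55) * 4 = 20/55
Sum = (36 + 5 + 64 + 10 + 52 + 20)/55 = 187/55

L = 187/55 = 3.4000 bits/symbol


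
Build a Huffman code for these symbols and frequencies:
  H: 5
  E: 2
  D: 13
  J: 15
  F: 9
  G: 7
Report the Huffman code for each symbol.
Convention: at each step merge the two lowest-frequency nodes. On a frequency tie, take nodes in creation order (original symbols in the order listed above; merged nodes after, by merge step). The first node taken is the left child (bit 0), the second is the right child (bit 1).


Huffman tree construction:
Step 1: Merge E(2) + H(5) = 7
Step 2: Merge G(7) + (E+H)(7) = 14
Step 3: Merge F(9) + D(13) = 22
Step 4: Merge (G+(E+H))(14) + J(15) = 29
Step 5: Merge (F+D)(22) + ((G+(E+H))+J)(29) = 51
Read each symbol's code off the tree from the root (left child = 0, right child = 1).

Codes:
  H: 1011 (length 4)
  E: 1010 (length 4)
  D: 01 (length 2)
  J: 11 (length 2)
  F: 00 (length 2)
  G: 100 (length 3)
Average code length: 123/51 = 2.4118 bits/symbol
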